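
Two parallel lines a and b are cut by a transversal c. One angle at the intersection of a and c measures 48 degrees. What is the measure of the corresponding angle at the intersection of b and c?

When a transversal crosses parallel lines, angles in the same position at each intersection are called corresponding angles.
These are always equal, so the answer is 48 degrees.

48 degrees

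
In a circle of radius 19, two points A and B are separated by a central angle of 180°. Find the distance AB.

Chord = 2(19) sin(90°) = 38

38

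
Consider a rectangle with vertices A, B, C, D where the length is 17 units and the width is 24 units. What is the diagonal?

A rectangle's diagonal splits it into two right triangles, with the diagonal as the hypotenuse.
By the Pythagorean theorem, d^2 = 17^2 + 24^2 = 865.
Therefore d = sqrt(865).

sqrt(865)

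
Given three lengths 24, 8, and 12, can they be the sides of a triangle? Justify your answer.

The longest side is 24. The other two sides sum to 8 + 12 = 20.
Since 20 ≤ 24, the two shorter sides cannot reach around to close the triangle.

No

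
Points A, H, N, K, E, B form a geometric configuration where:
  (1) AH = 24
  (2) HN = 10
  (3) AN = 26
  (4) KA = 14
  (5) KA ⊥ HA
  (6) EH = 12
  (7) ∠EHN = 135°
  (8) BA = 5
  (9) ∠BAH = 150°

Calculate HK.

Step 1: By the law of cosines on triangle HAK: HK² = 24² + 14² − 2·24·14·cos(90°) = 772, so HK = 2·√193.

Therefore, the length of HK = 2·√193.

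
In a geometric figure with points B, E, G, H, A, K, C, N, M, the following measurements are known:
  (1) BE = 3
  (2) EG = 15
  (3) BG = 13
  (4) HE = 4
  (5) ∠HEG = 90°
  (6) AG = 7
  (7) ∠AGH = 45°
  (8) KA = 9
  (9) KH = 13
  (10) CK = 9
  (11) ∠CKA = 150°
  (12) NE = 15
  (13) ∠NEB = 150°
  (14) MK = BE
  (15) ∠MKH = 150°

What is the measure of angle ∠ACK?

Step 1: By the law of cosines on triangle CKA: CA² = 9² + 9² − 2·9·9·cos(150°) = 302.3, so CA ≈ 17.39.
Step 2: By the inverse law of cosines on triangle ACK: cos(∠ACK) = (17.39² + 9² − 9²) / (2·17.39·9) = 302.3/312.96 = 0.9659, so ∠ACK = 15°.

Therefore, the measure of angle ∠ACK = 15°.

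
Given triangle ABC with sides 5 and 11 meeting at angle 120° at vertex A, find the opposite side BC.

By the law of cosines: BC^2 = AB^2 + AC^2 - 2*AB*AC*cos(A)
BC^2 = 5^2 + 11^2 - 2*5*11*cos(120°)
BC^2 = 25 + 121 - 110*(-1/2)
BC^2 = 201
BC = sqrt(201)

sqrt(201)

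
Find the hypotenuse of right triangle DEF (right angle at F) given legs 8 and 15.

By the Pythagorean theorem: DE^2 = DF^2 + EF^2
DE^2 = 8^2 + 15^2 = 64 + 225 = 289
DE = sqrt(289) = 17

17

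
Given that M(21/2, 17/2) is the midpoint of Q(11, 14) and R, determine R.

Using the midpoint formula: M = ((x1 + x2)/2, (y1 + y2)/2)
We know M = (21/2, 17/2) and Q = (11, 14)
For x: 21/2 = (11 + x2)/2, so x2 = 2*21/2 - 11 = 10
For y: 17/2 = (14 + y2)/2, so y2 = 2*17/2 - 14 = 3
R = (10, 3)

(10, 3)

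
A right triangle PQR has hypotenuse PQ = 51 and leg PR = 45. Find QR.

Rearranging the Pythagorean theorem to solve for the unknown leg:
leg^2 = hypotenuse^2 - known_leg^2 = 2601 - 2025 = 576
leg = sqrt(576) = 24.

24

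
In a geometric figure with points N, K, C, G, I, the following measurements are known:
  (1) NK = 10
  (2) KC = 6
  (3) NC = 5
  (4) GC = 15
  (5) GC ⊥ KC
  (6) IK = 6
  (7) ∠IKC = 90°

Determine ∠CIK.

Step 1: By the law of cosines on triangle IKC: IC² = 6² + 6² − 2·6·6·cos(90°) = 72, so IC = 6·√2.
Step 2: By the inverse law of cosines on triangle CIK: cos(∠CIK) = ((6·√2)² + 6² − 6²) / (2·6·√2·6) = 72/101.82 = 0.7071, so ∠CIK = 45°.

Therefore, the measure of angle ∠CIK = 45°.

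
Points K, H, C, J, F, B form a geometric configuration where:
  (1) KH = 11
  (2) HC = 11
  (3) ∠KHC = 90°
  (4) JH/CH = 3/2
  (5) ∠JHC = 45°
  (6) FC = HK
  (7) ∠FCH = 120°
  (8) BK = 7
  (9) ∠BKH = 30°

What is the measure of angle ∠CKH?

Step 1: By the law of cosines on triangle KHC: KC² = 11² + 11² − 2·11·11·cos(90°) = 242, so KC = 11·√2.
Step 2: By the inverse law of cosines on triangle CKH: cos(∠CKH) = ((11·√2)² + 11² − 11²) / (2·11·√2·11) = 242/342.24 = 0.7071, so ∠CKH = 45°.

Therefore, the measure of angle ∠CKH = 45°.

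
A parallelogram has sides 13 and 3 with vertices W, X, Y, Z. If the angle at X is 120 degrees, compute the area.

Area = a * b * sin(theta)
Area = 13 * 3 * sin(120 degrees)
Area = 39 * sqrt(3)/2
Area = 39*sqrt(3)/2

39*sqrt(3)/2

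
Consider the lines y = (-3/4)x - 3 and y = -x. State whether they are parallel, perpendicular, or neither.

Slope of line 1: m1 = -3/4
Slope of line 2: m2 = -1
For parallel lines we need equal slopes: -3/4 != -1.
For perpendicular lines we need m1*m2 = -1: (-3/4)(-1) = 3/4 != -1.
Since neither condition holds, the lines are neither parallel nor perpendicular.

Neither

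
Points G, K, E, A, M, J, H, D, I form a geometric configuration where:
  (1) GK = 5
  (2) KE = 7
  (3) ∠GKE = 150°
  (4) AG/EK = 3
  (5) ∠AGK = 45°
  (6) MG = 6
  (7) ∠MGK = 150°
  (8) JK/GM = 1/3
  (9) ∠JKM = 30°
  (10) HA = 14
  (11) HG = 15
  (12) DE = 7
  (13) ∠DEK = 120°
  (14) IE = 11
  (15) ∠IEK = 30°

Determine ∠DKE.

Step 1: By the law of cosines on triangle KED: KD² = 7² + 7² − 2·7·7·cos(120°) = 147, so KD = 7·√3.
Step 2: By the inverse law of cosines on triangle DKE: cos(∠DKE) = ((7·√3)² + 7² − 7²) / (2·7·√3·7) = 147/169.74 = 0.866, so ∠DKE = 30°.

Therefore, the measure of angle ∠DKE = 30°.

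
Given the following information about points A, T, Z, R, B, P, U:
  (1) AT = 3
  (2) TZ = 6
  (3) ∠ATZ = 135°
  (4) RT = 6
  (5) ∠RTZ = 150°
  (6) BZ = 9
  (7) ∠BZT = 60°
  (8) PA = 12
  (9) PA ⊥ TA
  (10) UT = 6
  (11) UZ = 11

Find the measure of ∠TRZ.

Step 1: By the law of cosines on triangle RTZ: RZ² = 6² + 6² − 2·6·6·cos(150°) = 134.35, so RZ ≈ 11.59.
Step 2: By the inverse law of cosines on triangle TRZ: cos(∠TRZ) = (6² + 11.59² − 6²) / (2·6·11.59) = 134.35/139.09 = 0.9659, so ∠TRZ = 15°.

Therefore, the measure of angle ∠TRZ = 15°.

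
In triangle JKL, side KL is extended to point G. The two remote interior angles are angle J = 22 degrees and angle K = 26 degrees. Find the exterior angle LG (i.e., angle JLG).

Exterior angle = 22 + 26 = 48 degrees (exterior angle theorem).

48 degrees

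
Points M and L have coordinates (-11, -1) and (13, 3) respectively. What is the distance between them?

The horizontal distance is |13 - -11| = 24 and the vertical distance is |3 - -1| = 4.
By the Pythagorean theorem, d = sqrt(24^2 + 4^2) = sqrt(592) = 4*sqrt(37).

4*sqrt(37)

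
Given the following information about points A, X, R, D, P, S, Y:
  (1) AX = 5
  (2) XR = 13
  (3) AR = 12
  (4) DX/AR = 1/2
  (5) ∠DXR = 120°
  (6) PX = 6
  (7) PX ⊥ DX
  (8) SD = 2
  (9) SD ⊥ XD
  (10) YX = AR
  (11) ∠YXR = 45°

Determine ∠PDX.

From the given relations: DX = 1/2·AR = 1/2·12 = 6.
Step 1: By the law of cosines on triangle DXP: DP² = 6² + 6² − 2·6·6·cos(90°) = 72, so DP = 6·√2.
Step 2: By the inverse law of cosines on triangle PDX: cos(∠PDX) = ((6·√2)² + 6² − 6²) / (2·6·√2·6) = 72/101.82 = 0.7071, so ∠PDX = 45°.

Therefore, the measure of angle ∠PDX = 45°.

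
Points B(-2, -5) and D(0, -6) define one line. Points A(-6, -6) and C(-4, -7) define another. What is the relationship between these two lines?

Slope of line 1: m1 = (-6 - -5)/(0 - -2) = -1/2 = -1/2
Slope of line 2: m2 = (-7 - -6)/(-4 - -6) = -1/2 = -1/2
m1 = m2, so the lines are parallel.

Parallel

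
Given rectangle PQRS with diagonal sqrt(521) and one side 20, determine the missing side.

b = sqrt(d^2 - a^2) = sqrt(521 - 400) = sqrt(121) = 11

11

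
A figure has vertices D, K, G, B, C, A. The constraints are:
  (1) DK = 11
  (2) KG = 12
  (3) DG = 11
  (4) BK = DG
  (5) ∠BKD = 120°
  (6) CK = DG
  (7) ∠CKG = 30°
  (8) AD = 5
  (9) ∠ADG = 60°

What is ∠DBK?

From the given relations: BK = DG = 11.
Step 1: By the law of cosines on triangle BKD: BD² = 11² + 11² − 2·11·11·cos(120°) = 363, so BD = 11·√3.
Step 2: By the inverse law of cosines on triangle DBK: cos(∠DBK) = ((11·√3)² + 11² − 11²) / (2·11·√3·11) = 363/419.16 = 0.866, so ∠DBK = 30°.

Therefore, the measure of angle ∠DBK = 30°.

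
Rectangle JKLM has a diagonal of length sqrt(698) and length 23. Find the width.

Using the Pythagorean theorem: d^2 = a^2 + b^2
b^2 = d^2 - a^2
b^2 = 698 - 529
b^2 = 169
b = sqrt(169) = 13

13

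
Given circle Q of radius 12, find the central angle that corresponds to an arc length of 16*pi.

θ = 360 × 16*pi / (2π × 12) = 240° (rearranging arc length formula).

240°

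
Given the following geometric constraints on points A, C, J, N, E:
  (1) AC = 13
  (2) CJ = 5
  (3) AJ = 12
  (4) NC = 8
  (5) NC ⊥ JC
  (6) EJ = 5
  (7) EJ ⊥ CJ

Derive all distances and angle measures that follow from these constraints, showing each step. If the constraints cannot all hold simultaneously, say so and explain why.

The constraints are consistent.

Step 1: From CJ = 5, JE = 5, and ∠CJE = 90°, by the law of cosines:
  CE² = CJ² + JE² - 2·CJ·JE·cos(90°) = 25 + 25 - 0 = 50
  CE = 5·√2

Step 2: From JC = 5, CN = 8, and ∠JCN = 90°, by the law of cosines:
  JN² = JC² + CN² - 2·JC·CN·cos(90°) = 25 + 64 - 0 = 89
  JN = √89

Step 3: From AC = 13, AJ = 12, CJ = 5, by the inverse law of cosines:
  cos(∠CAJ) = (AC² + AJ² - CJ²) / (2·AC·AJ)
  ∠CAJ = 22.62°

Step 4: From CA = 13, CJ = 5, AJ = 12, by the inverse law of cosines:
  cos(∠ACJ) = (CA² + CJ² - AJ²) / (2·CA·CJ)
  ∠ACJ = 67.38°

Step 5: From JA = 12, JC = 5, AC = 13, by the inverse law of cosines:
  cos(∠AJC) = (JA² + JC² - AC²) / (2·JA·JC)
  ∠AJC = 90°

Step 6: From CE = 5·√2, CJ = 5, EJ = 5, by the inverse law of cosines:
  cos(∠ECJ) = (CE² + CJ² - EJ²) / (2·CE·CJ)
  ∠ECJ = 45°

Step 7: From JC = 5, JN = √89, CN = 8, by the inverse law of cosines:
  cos(∠CJN) = (JC² + JN² - CN²) / (2·JC·JN)
  ∠CJN = 57.99°

Step 8: From NC = 8, NJ = √89, CJ = 5, by the inverse law of cosines:
  cos(∠CNJ) = (NC² + NJ² - CJ²) / (2·NC·NJ)
  ∠CNJ = 32.01°

Step 9: From EC = 5·√2, EJ = 5, CJ = 5, by the inverse law of cosines:
  cos(∠CEJ) = (EC² + EJ² - CJ²) / (2·EC·EJ)
  ∠CEJ = 45°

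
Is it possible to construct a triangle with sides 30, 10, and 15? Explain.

No.
The triangle inequality is violated: 10 + 15 = 25 ≤ 30.
These lengths cannot form a triangle.

No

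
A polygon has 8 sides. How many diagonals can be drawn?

The number of diagonals in an n-gon is n(n - 3)/2.
For n = 8: 8(8 - 3)/2 = 8 × 5 / 2 = 20.

20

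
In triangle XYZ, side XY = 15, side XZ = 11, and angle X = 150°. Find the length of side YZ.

Law of cosines: YZ^2 = 15^2 + 11^2 - 2(15)(11)cos(150°) = 165*sqrt(3) + 346, so YZ = sqrt(165*sqrt(3) + 346).

sqrt(165*sqrt(3) + 346)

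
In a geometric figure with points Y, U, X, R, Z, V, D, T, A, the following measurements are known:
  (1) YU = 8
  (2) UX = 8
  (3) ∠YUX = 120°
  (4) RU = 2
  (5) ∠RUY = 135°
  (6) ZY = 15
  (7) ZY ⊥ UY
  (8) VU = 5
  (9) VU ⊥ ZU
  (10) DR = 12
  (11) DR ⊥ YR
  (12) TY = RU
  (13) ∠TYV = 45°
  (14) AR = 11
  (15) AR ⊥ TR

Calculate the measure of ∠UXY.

Step 1: By the law of cosines on triangle XUY: XY² = 8² + 8² − 2·8·8·cos(120°) = 192, so XY = 8·√3.
Step 2: By the inverse law of cosines on triangle UXY: cos(∠UXY) = (8² + (8·√3)² − 8²) / (2·8·8·√3) = 192/221.7 = 0.866, so ∠UXY = 30°.

Therefore, the measure of angle ∠UXY = 30°.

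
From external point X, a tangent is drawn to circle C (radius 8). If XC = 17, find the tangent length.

Let T be the point of tangency. Then CT ⊥ XT (radius ⊥ tangent).
In right triangle CTX: CX² = CT² + XT²
17² = 8² + XT²
XT² = 225, XT = 15

15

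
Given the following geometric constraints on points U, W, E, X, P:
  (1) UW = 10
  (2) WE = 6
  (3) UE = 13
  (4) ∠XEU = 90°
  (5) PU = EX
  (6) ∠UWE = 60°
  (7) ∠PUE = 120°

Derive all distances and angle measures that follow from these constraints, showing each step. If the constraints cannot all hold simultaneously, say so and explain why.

These constraints are not satisfiable: (1), (2) and (3) fix all three sides of triangle UWE, so by the law of cosines cos(∠UWE) = (10² + 6² − 13²) / (2·10·6) = -0.2750, i.e. ∠UWE ≈ 105.96°, which contradicts (6) ∠UWE = 60°. No planar figure meets all of them, so nothing further can be derived.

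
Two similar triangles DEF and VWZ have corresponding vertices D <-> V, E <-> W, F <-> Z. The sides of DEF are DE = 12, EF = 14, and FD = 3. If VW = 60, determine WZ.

k = 60/12 = 5. WZ = 5 * 14 = 70.

70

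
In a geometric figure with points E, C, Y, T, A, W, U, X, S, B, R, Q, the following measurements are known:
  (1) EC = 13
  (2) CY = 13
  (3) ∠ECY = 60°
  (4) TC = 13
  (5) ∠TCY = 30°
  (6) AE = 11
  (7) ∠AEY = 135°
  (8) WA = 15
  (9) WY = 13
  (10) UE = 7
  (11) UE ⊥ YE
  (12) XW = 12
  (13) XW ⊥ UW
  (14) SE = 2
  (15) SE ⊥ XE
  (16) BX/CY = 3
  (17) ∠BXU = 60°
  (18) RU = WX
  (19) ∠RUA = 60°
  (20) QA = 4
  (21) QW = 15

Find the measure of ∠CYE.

Step 1: By the law of cosines on triangle YCE: YE² = 13² + 13² − 2·13·13·cos(60°) = 169, so YE = 13.
Step 2: By the inverse law of cosines on triangle CYE: cos(∠CYE) = (13² + 13² − 13²) / (2·13·13) = 169/338 = 0.5, so ∠CYE = 60°.

Therefore, the measure of angle ∠CYE = 60°.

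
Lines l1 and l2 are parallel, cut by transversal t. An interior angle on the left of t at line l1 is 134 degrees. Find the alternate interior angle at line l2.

Alternate interior angles lie on opposite sides of the transversal, between the parallel lines.
By the alternate interior angle theorem, they are equal: 134 degrees.

134 degrees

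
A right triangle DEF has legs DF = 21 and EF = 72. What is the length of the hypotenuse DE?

DE = sqrt(21^2 + 72^2) = sqrt(5625) = 75

75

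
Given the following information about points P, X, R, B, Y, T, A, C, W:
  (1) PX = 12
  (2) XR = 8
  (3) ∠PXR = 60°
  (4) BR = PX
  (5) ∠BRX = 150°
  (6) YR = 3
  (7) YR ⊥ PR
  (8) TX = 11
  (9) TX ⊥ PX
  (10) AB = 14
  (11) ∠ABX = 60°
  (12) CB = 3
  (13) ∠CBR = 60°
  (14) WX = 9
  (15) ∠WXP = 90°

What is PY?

Step 1: By the law of cosines on triangle PXR: PR² = 12² + 8² − 2·12·8·cos(60°) = 112, so PR = 4·√7.
Step 2: By the law of cosines on triangle PRY: PY² = (4·√7)² + 3² − 2·4·√7·3·cos(90°) = 121, so PY = 11.

Therefore, the length of PY = 11.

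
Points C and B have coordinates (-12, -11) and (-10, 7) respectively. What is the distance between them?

d = sqrt((2)^2 + (18)^2) = sqrt(328) = 2*sqrt(82)

2*sqrt(82)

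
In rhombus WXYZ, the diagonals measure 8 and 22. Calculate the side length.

In a rhombus, the diagonals bisect each other perpendicularly, creating four congruent right triangles.
Each triangle has legs 4 (half of 8) and 11 (half of 22).
The hypotenuse of each right triangle is a side of the rhombus:
side = sqrt(4^2 + 11^2) = sqrt(137)

sqrt(137)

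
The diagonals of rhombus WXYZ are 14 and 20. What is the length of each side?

Half-diagonals are 7 and 10. side = sqrt(7^2 + 10^2) = sqrt(149)

sqrt(149)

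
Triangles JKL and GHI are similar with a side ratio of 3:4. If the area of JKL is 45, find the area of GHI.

Area ratio = (3/4)^2 = 9/16. Area of GHI = 45 * 16/9 = 80.

80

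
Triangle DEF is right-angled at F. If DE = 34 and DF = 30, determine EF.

By the Pythagorean theorem: EF^2 = DE^2 - DF^2
EF^2 = 34^2 - 30^2 = 1156 - 900 = 256
EF = sqrt(256) = 16

16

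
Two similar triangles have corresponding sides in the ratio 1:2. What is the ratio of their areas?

The ratio of areas of similar triangles equals the square of the side ratio.
Side ratio = 1:2
Area ratio = (1/2)^2 = 1/4 = 1:4

1:4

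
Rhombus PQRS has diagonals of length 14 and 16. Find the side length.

In a rhombus, the diagonals bisect each other perpendicularly, creating four congruent right triangles.
Each triangle has legs 7 (half of 14) and 8 (half of 16).
The hypotenuse of each right triangle is a side of the rhombus:
side = sqrt(7^2 + 8^2) = sqrt(113)

sqrt(113)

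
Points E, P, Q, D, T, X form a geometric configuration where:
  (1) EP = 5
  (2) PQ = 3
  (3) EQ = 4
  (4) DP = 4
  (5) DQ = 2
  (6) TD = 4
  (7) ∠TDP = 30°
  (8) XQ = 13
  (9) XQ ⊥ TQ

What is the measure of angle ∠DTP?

Step 1: By the law of cosines on triangle TDP: TP² = 4² + 4² − 2·4·4·cos(30°) = 4.29, so TP ≈ 2.07.
Step 2: By the inverse law of cosines on triangle DTP: cos(∠DTP) = (4² + 2.07² − 4²) / (2·4·2.07) = 4.29/16.56 = 0.2588, so ∠DTP = 75°.

Therefore, the measure of angle ∠DTP = 75°.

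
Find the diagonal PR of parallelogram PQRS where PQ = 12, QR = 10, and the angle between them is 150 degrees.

The diagonal of a parallelogram can be found by treating two adjacent sides and the diagonal as a triangle.
Applying the law of cosines with sides 12, 10 and included angle 150°:
d^2 = 144 + 100 - 240*cos(150°) = 120*sqrt(3) + 244
d = 2*sqrt(30*sqrt(3) + 61)

2*sqrt(30*sqrt(3) + 61)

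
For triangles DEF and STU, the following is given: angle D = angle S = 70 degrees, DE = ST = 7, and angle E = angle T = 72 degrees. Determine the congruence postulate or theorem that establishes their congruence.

Consider the given information: angle D = angle S = 70 degrees, DE = ST = 7, and angle E = angle T = 72 degrees
This is not AAS or HL: AAS requires two angles and a non-included side. HL only applies to right triangles with matching hypotenuse and leg.
The correct criterion is ASA. Two pairs of corresponding angles and the included side are equal (Angle-Side-Angle).

ASA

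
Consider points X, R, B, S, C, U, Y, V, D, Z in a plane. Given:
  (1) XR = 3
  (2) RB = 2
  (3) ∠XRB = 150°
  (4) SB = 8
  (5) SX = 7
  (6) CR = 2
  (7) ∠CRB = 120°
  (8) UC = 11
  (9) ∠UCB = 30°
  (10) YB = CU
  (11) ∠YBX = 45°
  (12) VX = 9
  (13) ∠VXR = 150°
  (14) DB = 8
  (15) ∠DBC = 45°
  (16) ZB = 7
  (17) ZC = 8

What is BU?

Step 1: By the law of cosines on triangle BRC: BC² = 2² + 2² − 2·2·2·cos(120°) = 12, so BC = 2·√3.
Step 2: By the law of cosines on triangle BCU: BU² = (2·√3)² + 11² − 2·2·√3·11·cos(30°) = 67, so BU = √67.

Therefore, the length of BU = √67.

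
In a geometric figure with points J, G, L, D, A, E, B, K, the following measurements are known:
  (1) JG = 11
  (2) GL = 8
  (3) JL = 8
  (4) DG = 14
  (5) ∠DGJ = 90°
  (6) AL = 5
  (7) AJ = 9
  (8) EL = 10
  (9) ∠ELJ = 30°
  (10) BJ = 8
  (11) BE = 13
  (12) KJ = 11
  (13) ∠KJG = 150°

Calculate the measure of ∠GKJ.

Step 1: By the law of cosines on triangle KJG: KG² = 11² + 11² − 2·11·11·cos(150°) = 451.58, so KG ≈ 21.25.
Step 2: By the inverse law of cosines on triangle GKJ: cos(∠GKJ) = (21.25² + 11² − 11²) / (2·21.25·11) = 451.58/467.51 = 0.9659, so ∠GKJ = 15°.

Therefore, the measure of angle ∠GKJ = 15°.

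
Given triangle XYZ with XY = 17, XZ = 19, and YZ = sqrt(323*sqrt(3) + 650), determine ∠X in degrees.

By the inverse law of cosines: cos(X) = (XY² + XZ² - YZ²) / (2 × XY × XZ)
cos(X) = (17² + 19² - (sqrt(323*sqrt(3) + 650))²) / (2 × 17 × 19)
cos(X) = (289 + 361 - (323*sqrt(3) + 650)) / 646
cos(X) = -sqrt(3)/2
X = arccos(-sqrt(3)/2) = 150°

150°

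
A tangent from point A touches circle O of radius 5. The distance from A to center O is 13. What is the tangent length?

Let T be the point of tangency. Then OT ⊥ AT (radius ⊥ tangent).
In right triangle OTA: OA² = OT² + AT²
13² = 5² + AT²
AT² = 144, AT = 12

12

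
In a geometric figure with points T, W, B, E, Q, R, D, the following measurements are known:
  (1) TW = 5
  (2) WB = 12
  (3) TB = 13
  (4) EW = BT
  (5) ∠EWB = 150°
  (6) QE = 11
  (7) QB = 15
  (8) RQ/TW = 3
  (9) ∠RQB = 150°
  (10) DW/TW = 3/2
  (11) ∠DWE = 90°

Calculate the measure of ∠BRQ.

From the given relations: RQ = 3·TW = 3·5 = 15.
Step 1: By the law of cosines on triangle RQB: RB² = 15² + 15² − 2·15·15·cos(150°) = 839.71, so RB ≈ 28.98.
Step 2: By the inverse law of cosines on triangle BRQ: cos(∠BRQ) = (28.98² + 15² − 15²) / (2·28.98·15) = 839.71/869.33 = 0.9659, so ∠BRQ = 15°.

Therefore, the measure of angle ∠BRQ = 15°.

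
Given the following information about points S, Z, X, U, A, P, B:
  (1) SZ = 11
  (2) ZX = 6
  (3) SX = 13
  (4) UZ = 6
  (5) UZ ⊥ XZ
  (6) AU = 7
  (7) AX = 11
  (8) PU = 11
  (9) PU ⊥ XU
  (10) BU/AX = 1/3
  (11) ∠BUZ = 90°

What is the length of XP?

Step 1: By the law of cosines on triangle UZX: UX² = 6² + 6² − 2·6·6·cos(90°) = 72, so UX = 6·√2.
Step 2: By the law of cosines on triangle XUP: XP² = (6·√2)² + 11² − 2·6·√2·11·cos(90°) = 193, so XP = √193.

Therefore, the length of XP = √193.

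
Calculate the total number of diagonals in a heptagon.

Total line segments between 7 vertices = C(7,2) = 21.
Subtract the 7 sides: 21 - 7 = 14 diagonals.

14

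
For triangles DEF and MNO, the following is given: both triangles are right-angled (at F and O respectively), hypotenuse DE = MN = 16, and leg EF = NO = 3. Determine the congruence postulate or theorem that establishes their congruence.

The given information provides:
both triangles are right-angled (at F and O respectively), hypotenuse DE = MN = 16, and leg EF = NO = 3
This matches the HL congruence theorem.
The hypotenuse and one leg of two right triangles are equal (Hypotenuse-Leg).

HL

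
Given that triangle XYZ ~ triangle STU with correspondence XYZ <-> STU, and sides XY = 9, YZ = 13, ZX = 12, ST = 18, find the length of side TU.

k = 18/9 = 2. TU = 2 * 13 = 26.

26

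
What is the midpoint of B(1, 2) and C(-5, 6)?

The midpoint is the point halfway along the segment.
Move half the horizontal distance: 1 + (-5 - 1)/2 = 1 + -6/2 = -2
Move half the vertical distance: 2 + (6 - 2)/2 = 2 + 4/2 = 4
Midpoint = (-2, 4)

(-2, 4)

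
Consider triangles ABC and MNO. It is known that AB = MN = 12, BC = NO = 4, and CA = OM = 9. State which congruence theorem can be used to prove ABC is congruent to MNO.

Consider the given information: AB = MN = 12, BC = NO = 4, and CA = OM = 9
This is not SAS or ASA: SAS requires two sides and the included angle between them. ASA requires two angles and the side between them.
The correct criterion is SSS. All three pairs of corresponding sides are equal (Side-Side-Side).

SSS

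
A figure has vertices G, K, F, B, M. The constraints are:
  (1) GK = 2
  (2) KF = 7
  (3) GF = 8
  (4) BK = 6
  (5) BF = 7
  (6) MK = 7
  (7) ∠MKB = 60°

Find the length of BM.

Step 1: By the law of cosines on triangle BKM: BM² = 6² + 7² − 2·6·7·cos(60°) = 43, so BM = √43.

Therefore, the length of BM = √43.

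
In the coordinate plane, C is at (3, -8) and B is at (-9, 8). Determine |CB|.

d = sqrt((-12)^2 + (16)^2) = sqrt(400) = 20

20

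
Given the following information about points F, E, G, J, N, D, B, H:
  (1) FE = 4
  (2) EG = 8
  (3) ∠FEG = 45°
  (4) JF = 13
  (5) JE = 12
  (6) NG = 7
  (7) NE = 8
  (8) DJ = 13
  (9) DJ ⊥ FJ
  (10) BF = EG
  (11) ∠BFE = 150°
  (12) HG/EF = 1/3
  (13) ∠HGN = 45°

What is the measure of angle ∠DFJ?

Step 1: By the law of cosines on triangle FJD: FD² = 13² + 13² − 2·13·13·cos(90°) = 338, so FD = 13·√2.
Step 2: By the inverse law of cosines on triangle DFJ: cos(∠DFJ) = ((13·√2)² + 13² − 13²) / (2·13·√2·13) = 338/478 = 0.7071, so ∠DFJ = 45°.

Therefore, the measure of angle ∠DFJ = 45°.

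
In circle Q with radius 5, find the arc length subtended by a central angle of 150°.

Arc length = 2πr × θ/360
= 2π × 5 × 5/12
= 25*pi/6

25*pi/6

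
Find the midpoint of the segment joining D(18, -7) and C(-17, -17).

The midpoint is the point halfway along the segment.
Move half the horizontal distance: 18 + (-17 - 18)/2 = 18 + -35/2 = 1/2
Move half the vertical distance: -7 + (-17 - -7)/2 = -7 + -10/2 = -12
Midpoint = (1/2, -12)

(1/2, -12)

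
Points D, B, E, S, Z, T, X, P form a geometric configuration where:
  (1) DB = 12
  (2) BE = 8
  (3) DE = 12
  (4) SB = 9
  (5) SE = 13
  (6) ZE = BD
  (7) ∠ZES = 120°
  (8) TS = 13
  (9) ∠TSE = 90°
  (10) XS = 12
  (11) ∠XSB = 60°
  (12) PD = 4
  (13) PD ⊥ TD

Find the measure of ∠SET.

Step 1: By the law of cosines on triangle EST: ET² = 13² + 13² − 2·13·13·cos(90°) = 338, so ET = 13·√2.
Step 2: By the inverse law of cosines on triangle SET: cos(∠SET) = (13² + (13·√2)² − 13²) / (2·13·13·√2) = 338/478 = 0.7071, so ∠SET = 45°.

Therefore, the measure of angle ∠SET = 45°.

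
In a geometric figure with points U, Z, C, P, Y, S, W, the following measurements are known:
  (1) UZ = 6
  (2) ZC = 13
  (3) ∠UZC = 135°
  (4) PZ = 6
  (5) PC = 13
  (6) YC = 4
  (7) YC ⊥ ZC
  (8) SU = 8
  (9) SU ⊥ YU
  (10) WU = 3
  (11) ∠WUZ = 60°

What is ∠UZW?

Step 1: By the law of cosines on triangle ZUW: ZW² = 6² + 3² − 2·6·3·cos(60°) = 27, so ZW = 3·√3.
Step 2: By the inverse law of cosines on triangle UZW: cos(∠UZW) = (6² + (3·√3)² − 3²) / (2·6·3·√3) = 54/62.35 = 0.866, so ∠UZW = 30°.

Therefore, the measure of angle ∠UZW = 30°.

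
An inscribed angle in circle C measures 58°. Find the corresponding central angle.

The inscribed angle theorem states that a central angle is always twice any inscribed angle that subtends the same arc.
Since the inscribed angle is 58°, the central angle = 2 × 58° = 116°.

116°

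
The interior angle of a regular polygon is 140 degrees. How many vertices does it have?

Each interior angle of a regular n-gon is (n - 2) * 180 / n.
Setting this equal to 140:
(n - 2) * 180 / n = 140
Each exterior angle = 180 - 140 = 40 degrees.
Since exterior angles sum to 360: n = 360 / 40 = 9.

9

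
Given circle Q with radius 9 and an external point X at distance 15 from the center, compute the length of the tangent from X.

Let T be the point of tangency. Then QT ⊥ XT (radius ⊥ tangent).
In right triangle QTX: QX² = QT² + XT²
15² = 9² + XT²
XT² = 144, XT = 12

12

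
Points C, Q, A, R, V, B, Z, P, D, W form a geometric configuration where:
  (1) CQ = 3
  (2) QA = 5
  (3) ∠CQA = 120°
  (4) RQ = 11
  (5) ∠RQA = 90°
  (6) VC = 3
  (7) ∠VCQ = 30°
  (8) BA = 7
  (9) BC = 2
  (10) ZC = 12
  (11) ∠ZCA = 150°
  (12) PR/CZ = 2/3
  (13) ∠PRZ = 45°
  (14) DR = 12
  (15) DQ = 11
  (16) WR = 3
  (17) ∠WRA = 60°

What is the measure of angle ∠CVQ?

Step 1: By the law of cosines on triangle VCQ: VQ² = 3² + 3² − 2·3·3·cos(30°) = 2.41, so VQ ≈ 1.55.
Step 2: By the inverse law of cosines on triangle CVQ: cos(∠CVQ) = (3² + 1.55² − 3²) / (2·3·1.55) = 2.41/9.32 = 0.2588, so ∠CVQ = 75°.

Therefore, the measure of angle ∠CVQ = 75°.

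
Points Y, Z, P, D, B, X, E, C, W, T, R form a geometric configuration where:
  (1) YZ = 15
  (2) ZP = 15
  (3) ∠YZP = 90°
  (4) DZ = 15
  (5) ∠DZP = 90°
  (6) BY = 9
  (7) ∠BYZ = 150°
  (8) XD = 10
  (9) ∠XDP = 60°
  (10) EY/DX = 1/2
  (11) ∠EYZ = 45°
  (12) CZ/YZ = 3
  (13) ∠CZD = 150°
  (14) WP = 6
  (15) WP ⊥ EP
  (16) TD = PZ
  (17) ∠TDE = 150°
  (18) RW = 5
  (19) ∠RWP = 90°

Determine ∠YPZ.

Step 1: By the law of cosines on triangle PZY: PY² = 15² + 15² − 2·15·15·cos(90°) = 450, so PY = 15·√2.
Step 2: By the inverse law of cosines on triangle YPZ: cos(∠YPZ) = ((15·√2)² + 15² − 15²) / (2·15·√2·15) = 450/636.4 = 0.7071, so ∠YPZ = 45°.

Therefore, the measure of angle ∠YPZ = 45°.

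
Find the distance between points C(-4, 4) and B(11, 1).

d = sqrt((15)^2 + (-3)^2) = sqrt(234) = 3*sqrt(26)

3*sqrt(26)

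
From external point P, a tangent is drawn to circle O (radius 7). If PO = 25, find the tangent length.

The tangent, radius, and line from the external point to the center form a right triangle.
The right angle is where the tangent meets the radius.
By the Pythagorean theorem: tangent² + 7² = 25²
tangent² = 625 - 49 = 576
tangent = 24

24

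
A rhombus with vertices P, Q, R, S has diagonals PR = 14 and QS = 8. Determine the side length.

The diagonals of a rhombus bisect each other at right angles.
Half-diagonals: 14/2 = 7 and 8/2 = 4
side = sqrt(7^2 + 4^2)
side = sqrt(49 + 16)
side = sqrt(65)

sqrt(65)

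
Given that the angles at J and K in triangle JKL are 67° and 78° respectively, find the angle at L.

angle L = 180 - 67 - 78 = 35 degrees.

35 degrees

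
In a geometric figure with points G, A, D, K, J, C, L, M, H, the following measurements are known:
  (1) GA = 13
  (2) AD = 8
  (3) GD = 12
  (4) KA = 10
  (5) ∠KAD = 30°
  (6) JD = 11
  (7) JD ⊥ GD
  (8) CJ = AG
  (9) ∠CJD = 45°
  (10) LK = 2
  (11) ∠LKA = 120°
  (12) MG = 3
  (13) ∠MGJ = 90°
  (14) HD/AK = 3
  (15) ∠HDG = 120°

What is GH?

From the given relations: HD = 3·AK = 3·10 = 30.
Step 1: By the law of cosines on triangle GDH: GH² = 12² + 30² − 2·12·30·cos(120°) = 1404, so GH = 6·√39.

Therefore, the length of GH = 6·√39.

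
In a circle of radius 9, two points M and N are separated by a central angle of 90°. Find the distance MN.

Drop a perpendicular from the center to the chord, bisecting both the chord and the central angle.
Each half-chord = r sin(θ/2) = 9 sin(45°).
The full chord = 2 × 9 × sin(45°) = 9*sqrt(2).

9*sqrt(2)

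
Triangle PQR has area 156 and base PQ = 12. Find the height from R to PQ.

height = 2 * 156 / 12 = 26

26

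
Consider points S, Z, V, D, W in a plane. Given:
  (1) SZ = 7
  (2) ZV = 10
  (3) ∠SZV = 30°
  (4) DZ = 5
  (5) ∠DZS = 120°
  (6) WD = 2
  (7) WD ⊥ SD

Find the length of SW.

Step 1: By the law of cosines on triangle SZD: SD² = 7² + 5² − 2·7·5·cos(120°) = 109, so SD = √109.
Step 2: By the law of cosines on triangle SDW: SW² = √109² + 2² − 2·√109·2·cos(90°) = 113, so SW = √113.

Therefore, the length of SW = √113.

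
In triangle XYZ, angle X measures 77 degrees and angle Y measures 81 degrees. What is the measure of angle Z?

By the triangle angle sum property, the three interior angles of any triangle add up to 180°.
We know angle X = 77° and angle Y = 81°, so their sum is 158°.
Therefore angle Z = 180° - 158° = 22°.

22 degrees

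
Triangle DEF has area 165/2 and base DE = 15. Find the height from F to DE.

Rearranging the area formula Area = (1/2) * base * height:
height = 2 * Area / base = 2 * 165/2 / 15 = 11.

11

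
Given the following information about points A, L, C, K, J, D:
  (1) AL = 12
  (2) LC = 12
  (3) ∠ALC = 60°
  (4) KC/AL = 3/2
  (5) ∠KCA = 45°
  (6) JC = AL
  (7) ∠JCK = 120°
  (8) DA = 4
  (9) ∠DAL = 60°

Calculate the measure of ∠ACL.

Step 1: By the law of cosines on triangle CLA: CA² = 12² + 12² − 2·12·12·cos(60°) = 144, so CA = 12.
Step 2: By the inverse law of cosines on triangle ACL: cos(∠ACL) = (12² + 12² − 12²) / (2·12·12) = 144/288 = 0.5, so ∠ACL = 60°.

Therefore, the measure of angle ∠ACL = 60°.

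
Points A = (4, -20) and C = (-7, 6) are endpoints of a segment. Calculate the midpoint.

M = ((x₁ + x₂)/2, (y₁ + y₂)/2)
= ((4 + -7)/2, (-20 + 6)/2)
= (-3/2, -14/2) = (-3/2, -7)

(-3/2, -7)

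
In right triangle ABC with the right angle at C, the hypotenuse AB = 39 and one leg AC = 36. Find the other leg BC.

BC = sqrt(39^2 - 36^2) = sqrt(225) = 15

15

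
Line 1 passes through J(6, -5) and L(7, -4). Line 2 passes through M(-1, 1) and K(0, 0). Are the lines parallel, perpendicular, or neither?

Slope of line 1: m1 = (-4 - -5)/(7 - 6) = 1/1 = 1
Slope of line 2: m2 = (0 - 1)/(0 - -1) = -1/1 = -1
Two lines are perpendicular when the product of their slopes is -1 (negative reciprocals).
m1 * m2 = (1) * (-1) = -1, confirming perpendicularity.

Perpendicular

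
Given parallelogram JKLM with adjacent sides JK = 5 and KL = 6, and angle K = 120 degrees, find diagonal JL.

Using the law of cosines:
d^2 = 5^2 + 6^2 - 2(5)(6)cos(120 degrees)
d^2 = 25 + 36 - 60*-1/2
d^2 = 91
d = sqrt(91)

sqrt(91)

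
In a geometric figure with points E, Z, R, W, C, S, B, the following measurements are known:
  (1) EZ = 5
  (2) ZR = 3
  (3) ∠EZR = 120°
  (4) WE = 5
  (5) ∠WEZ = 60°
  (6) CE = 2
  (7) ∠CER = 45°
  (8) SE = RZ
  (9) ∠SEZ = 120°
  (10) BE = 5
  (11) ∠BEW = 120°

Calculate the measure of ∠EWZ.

Step 1: By the law of cosines on triangle WEZ: WZ² = 5² + 5² − 2·5·5·cos(60°) = 25, so WZ = 5.
Step 2: By the inverse law of cosines on triangle EWZ: cos(∠EWZ) = (5² + 5² − 5²) / (2·5·5) = 25/50 = 0.5, so ∠EWZ = 60°.

Therefore, the measure of angle ∠EWZ = 60°.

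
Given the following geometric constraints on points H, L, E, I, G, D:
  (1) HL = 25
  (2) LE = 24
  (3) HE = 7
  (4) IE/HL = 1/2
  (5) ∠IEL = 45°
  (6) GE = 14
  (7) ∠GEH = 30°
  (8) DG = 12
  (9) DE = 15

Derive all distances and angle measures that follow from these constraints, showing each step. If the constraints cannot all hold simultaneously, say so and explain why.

The constraints are consistent.

From the given relations:
  IE = 1/2·HL = 1/2·25 ≈ 12.5

Step 1: From HE = 7, EG = 14, and ∠HEG = 30°, by the law of cosines:
  HG² = HE² + EG² - 2·HE·EG·cos(30°) = 49 + 196 - 169.7 = 75.26
  HG ≈ 8.68

Step 2: From LE = 24, EI = 12.5, and ∠LEI = 45°, by the law of cosines:
  LI² = LE² + EI² - 2·LE·EI·cos(45°) = 576 + 156.2 - 424.3 = 308
  LI ≈ 17.55

Step 3: From HE = 7, HL = 25, EL = 24, by the inverse law of cosines:
  cos(∠EHL) = (HE² + HL² - EL²) / (2·HE·HL)
  ∠EHL = 73.74°

Step 4: From LE = 24, LH = 25, EH = 7, by the inverse law of cosines:
  cos(∠ELH) = (LE² + LH² - EH²) / (2·LE·LH)
  ∠ELH = 16.26°

Step 5: From ED = 15, EG = 14, DG = 12, by the inverse law of cosines:
  cos(∠DEG) = (ED² + EG² - DG²) / (2·ED·EG)
  ∠DEG = 48.74°

Step 6: From EH = 7, EL = 24, HL = 25, by the inverse law of cosines:
  cos(∠HEL) = (EH² + EL² - HL²) / (2·EH·EL)
  ∠HEL = 90°

Step 7: From GD = 12, GE = 14, DE = 15, by the inverse law of cosines:
  cos(∠DGE) = (GD² + GE² - DE²) / (2·GD·GE)
  ∠DGE = 69.99°

Step 8: From DE = 15, DG = 12, EG = 14, by the inverse law of cosines:
  cos(∠EDG) = (DE² + DG² - EG²) / (2·DE·DG)
  ∠EDG = 61.28°

Step 9: From HE = 7, HG = 8.68, EG = 14, by the inverse law of cosines:
  cos(∠EHG) = (HE² + HG² - EG²) / (2·HE·HG)
  ∠EHG = 126.21°

Step 10: From LE = 24, LI = 17.55, EI = 12.5, by the inverse law of cosines:
  cos(∠ELI) = (LE² + LI² - EI²) / (2·LE·LI)
  ∠ELI = 30.24°

Step 11: From IE = 12.5, IL = 17.55, EL = 24, by the inverse law of cosines:
  cos(∠EIL) = (IE² + IL² - EL²) / (2·IE·IL)
  ∠EIL = 104.76°

Step 12: From GE = 14, GH = 8.68, EH = 7, by the inverse law of cosines:
  cos(∠EGH) = (GE² + GH² - EH²) / (2·GE·GH)
  ∠EGH = 23.79°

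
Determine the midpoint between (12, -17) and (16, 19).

The midpoint is the average of the coordinates:
x: (12 + 16)/2 = 14
y: (-17 + 19)/2 = 1
Midpoint = (14, 1)

(14, 1)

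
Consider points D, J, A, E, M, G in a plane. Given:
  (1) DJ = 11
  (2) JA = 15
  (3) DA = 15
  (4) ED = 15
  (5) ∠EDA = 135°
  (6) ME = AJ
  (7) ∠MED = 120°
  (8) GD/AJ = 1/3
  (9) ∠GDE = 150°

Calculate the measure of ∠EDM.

From the given relations: ME = AJ = 15.
Step 1: By the law of cosines on triangle DEM: DM² = 15² + 15² − 2·15·15·cos(120°) = 675, so DM = 15·√3.
Step 2: By the inverse law of cosines on triangle EDM: cos(∠EDM) = (15² + (15·√3)² − 15²) / (2·15·15·√3) = 675/779.42 = 0.866, so ∠EDM = 30°.

Therefore, the measure of angle ∠EDM = 30°.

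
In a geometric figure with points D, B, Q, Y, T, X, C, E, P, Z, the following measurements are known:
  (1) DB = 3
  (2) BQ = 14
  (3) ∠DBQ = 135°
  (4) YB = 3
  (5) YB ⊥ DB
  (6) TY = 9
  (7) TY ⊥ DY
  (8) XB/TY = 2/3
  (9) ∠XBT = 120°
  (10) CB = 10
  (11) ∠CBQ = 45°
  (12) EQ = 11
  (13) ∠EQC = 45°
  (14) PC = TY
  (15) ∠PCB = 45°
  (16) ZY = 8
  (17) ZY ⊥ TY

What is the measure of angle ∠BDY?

Step 1: By the law of cosines on triangle DBY: DY² = 3² + 3² − 2·3·3·cos(90°) = 18, so DY = 3·√2.
Step 2: By the inverse law of cosines on triangle BDY: cos(∠BDY) = (3² + (3·√2)² − 3²) / (2·3·3·√2) = 18/25.46 = 0.7071, so ∠BDY = 45°.

Therefore, the measure of angle ∠BDY = 45°.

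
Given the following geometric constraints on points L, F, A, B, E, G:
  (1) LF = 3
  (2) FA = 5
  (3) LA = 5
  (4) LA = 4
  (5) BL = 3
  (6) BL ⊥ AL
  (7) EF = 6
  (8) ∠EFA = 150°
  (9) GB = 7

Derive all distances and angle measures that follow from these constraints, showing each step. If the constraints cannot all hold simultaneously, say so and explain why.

These constraints are not satisfiable: (4) LA = 4 and (3) LA = 5 assign two different lengths to the same segment. No planar figure meets all of them, so nothing further can be derived.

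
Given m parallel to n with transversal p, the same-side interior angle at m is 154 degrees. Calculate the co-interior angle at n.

Co-interior angles sum to 180: 180 - 154 = 26 degrees.

26 degrees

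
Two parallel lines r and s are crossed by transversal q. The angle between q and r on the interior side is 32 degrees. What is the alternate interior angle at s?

Alternate interior angles are equal: 32 degrees.

32 degrees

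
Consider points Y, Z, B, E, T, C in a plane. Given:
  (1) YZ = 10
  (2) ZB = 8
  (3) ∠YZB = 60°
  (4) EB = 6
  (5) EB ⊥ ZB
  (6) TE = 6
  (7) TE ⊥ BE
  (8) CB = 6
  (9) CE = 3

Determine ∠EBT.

Step 1: By the law of cosines on triangle BET: BT² = 6² + 6² − 2·6·6·cos(90°) = 72, so BT = 6·√2.
Step 2: By the inverse law of cosines on triangle EBT: cos(∠EBT) = (6² + (6·√2)² − 6²) / (2·6·6·√2) = 72/101.82 = 0.7071, so ∠EBT = 45°.

Therefore, the measure of angle ∠EBT = 45°.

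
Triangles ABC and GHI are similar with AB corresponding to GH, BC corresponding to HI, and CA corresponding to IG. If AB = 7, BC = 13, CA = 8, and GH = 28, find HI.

k = 28/7 = 4. HI = 4 * 13 = 52.

52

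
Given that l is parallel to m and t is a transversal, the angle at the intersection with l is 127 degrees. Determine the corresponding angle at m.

When a transversal crosses parallel lines, angles in the same position at each intersection are called corresponding angles.
These are always equal, so the answer is 127 degrees.

127 degrees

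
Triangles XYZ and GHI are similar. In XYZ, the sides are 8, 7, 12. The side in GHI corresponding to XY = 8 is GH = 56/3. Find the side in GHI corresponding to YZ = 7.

Similar triangles have proportional sides. Setting up the proportion:
GH / XY = HI / YZ
56/3 / 8 = HI / 7
HI = 7 * 56/3 / 8 = 49/3.

49/3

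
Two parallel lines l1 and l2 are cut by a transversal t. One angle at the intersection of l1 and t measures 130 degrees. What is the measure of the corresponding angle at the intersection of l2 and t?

Corresponding angles are equal: 130 degrees.

130 degrees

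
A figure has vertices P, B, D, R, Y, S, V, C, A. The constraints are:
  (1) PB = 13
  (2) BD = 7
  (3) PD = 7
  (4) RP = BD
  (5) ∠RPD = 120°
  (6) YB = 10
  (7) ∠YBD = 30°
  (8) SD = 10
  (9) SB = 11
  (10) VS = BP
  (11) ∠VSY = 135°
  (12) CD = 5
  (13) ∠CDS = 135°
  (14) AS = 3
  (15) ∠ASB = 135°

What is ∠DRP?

From the given relations: RP = BD = 7.
Step 1: By the law of cosines on triangle RPD: RD² = 7² + 7² − 2·7·7·cos(120°) = 147, so RD = 7·√3.
Step 2: By the inverse law of cosines on triangle DRP: cos(∠DRP) = ((7·√3)² + 7² − 7²) / (2·7·√3·7) = 147/169.74 = 0.866, so ∠DRP = 30°.

Therefore, the measure of angle ∠DRP = 30°.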